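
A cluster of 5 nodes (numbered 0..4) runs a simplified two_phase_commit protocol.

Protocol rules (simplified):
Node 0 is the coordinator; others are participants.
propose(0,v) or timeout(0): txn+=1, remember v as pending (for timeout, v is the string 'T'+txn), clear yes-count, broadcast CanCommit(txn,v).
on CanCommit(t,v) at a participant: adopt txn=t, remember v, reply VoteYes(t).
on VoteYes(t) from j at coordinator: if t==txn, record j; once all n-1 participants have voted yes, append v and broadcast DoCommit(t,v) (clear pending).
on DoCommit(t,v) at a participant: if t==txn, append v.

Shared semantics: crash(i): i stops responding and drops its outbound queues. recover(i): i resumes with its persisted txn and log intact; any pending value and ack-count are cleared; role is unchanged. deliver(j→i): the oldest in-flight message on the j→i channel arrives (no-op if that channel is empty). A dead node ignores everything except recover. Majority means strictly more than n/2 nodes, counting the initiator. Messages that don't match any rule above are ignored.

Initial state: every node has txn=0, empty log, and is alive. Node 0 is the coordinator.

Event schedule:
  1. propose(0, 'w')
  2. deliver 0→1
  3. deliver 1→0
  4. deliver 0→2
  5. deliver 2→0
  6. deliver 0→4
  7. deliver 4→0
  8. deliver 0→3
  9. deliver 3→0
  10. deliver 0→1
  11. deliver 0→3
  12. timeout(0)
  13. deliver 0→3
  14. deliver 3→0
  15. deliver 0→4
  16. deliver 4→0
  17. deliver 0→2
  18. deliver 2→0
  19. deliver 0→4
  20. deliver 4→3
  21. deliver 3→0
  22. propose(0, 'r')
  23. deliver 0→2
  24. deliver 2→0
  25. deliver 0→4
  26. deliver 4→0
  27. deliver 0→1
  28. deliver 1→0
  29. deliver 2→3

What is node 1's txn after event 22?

1

e1 propose(0,'w'): 0[coor,t=1,-]
e2 deliver 0→1: 1[part,t=1,-]
e3 deliver 1→0: ·
e4 deliver 0→2: 2[part,t=1,-]
e5 deliver 2→0: ·
e6 deliver 0→4: 4[part,t=1,-]
e7 deliver 4→0: ·
e8 deliver 0→3: 3[part,t=1,-]
e9 deliver 3→0: 0[coor,t=1,w]
e10 deliver 0→1: 1[part,t=1,w]
e11 deliver 0→3: 3[part,t=1,w]
e12 timeout(0): 0[coor,t=2,w]
e13 deliver 0→3: 3[part,t=2,w]
e14 deliver 3→0: ·
e15 deliver 0→4: 4[part,t=1,w]
e16 deliver 4→0: ·
e17 deliver 0→2: 2[part,t=1,w]
e18 deliver 2→0: ·
e19 deliver 0→4: 4[part,t=2,w]
e20 deliver 4→3: ·
e21 deliver 3→0: ·
e22 propose(0,'r'): 0[coor,t=3,w]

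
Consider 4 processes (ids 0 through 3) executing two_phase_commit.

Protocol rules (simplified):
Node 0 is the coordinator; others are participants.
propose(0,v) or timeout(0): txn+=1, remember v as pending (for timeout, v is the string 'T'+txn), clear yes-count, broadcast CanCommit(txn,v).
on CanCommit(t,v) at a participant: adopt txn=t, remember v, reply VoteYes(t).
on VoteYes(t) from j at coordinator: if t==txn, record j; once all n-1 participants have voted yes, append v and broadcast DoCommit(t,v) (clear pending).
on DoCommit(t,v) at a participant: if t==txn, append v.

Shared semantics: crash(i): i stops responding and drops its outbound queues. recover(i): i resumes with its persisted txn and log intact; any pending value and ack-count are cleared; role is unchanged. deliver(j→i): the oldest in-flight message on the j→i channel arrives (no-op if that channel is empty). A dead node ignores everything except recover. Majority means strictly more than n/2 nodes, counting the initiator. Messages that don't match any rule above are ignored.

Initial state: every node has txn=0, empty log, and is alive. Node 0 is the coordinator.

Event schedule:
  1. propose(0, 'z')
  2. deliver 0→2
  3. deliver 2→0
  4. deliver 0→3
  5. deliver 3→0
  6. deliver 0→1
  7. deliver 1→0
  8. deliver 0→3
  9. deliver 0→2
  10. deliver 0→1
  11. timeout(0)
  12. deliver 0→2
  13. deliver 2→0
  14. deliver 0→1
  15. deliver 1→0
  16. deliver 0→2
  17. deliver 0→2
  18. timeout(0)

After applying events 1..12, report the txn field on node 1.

e1 propose(0,'z'): 0[coor,t=1,-]
e2 deliver 0→2: 2[part,t=1,-]
e3 deliver 2→0: ·
e4 deliver 0→3: 3[part,t=1,-]
e5 deliver 3→0: ·
e6 deliver 0→1: 1[part,t=1,-]
e7 deliver 1→0: 0[coor,t=1,z]
e8 deliver 0→3: 3[part,t=1,z]
e9 deliver 0→2: 2[part,t=1,z]
e10 deliver 0→1: 1[part,t=1,z]
e11 timeout(0): 0[coor,t=2,z]
e12 deliver 0→2: 2[part,t=2,z]

1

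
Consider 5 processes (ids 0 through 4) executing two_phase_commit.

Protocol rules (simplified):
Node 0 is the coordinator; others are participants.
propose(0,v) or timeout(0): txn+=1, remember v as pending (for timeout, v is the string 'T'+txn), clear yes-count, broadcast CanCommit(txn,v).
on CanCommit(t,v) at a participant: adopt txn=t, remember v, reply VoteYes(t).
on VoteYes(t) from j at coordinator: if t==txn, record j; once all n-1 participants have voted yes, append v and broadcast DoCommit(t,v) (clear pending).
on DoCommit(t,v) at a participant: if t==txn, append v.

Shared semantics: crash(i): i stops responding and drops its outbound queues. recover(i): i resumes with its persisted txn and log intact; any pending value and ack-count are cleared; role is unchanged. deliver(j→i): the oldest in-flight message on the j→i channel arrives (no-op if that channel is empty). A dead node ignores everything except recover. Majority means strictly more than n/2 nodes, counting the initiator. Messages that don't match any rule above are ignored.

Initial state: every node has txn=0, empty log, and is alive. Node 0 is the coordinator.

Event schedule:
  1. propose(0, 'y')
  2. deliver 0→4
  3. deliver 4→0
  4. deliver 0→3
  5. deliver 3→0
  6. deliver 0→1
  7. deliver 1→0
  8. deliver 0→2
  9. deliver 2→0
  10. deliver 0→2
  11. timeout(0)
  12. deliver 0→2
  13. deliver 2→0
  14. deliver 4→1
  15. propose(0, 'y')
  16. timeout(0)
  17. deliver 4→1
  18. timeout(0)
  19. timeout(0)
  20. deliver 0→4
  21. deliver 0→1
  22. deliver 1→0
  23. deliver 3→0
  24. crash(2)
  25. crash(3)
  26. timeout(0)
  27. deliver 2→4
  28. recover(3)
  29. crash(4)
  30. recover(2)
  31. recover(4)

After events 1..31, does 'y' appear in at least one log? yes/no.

yes

e1 propose(0,'y'): 0[coor,t=1,-]
e2 deliver 0→4: 4[part,t=1,-]
e3 deliver 4→0: ·
e4 deliver 0→3: 3[part,t=1,-]
e5 deliver 3→0: ·
e6 deliver 0→1: 1[part,t=1,-]
e7 deliver 1→0: ·
e8 deliver 0→2: 2[part,t=1,-]
e9 deliver 2→0: 0[coor,t=1,y]
e10 deliver 0→2: 2[part,t=1,y]
e11 timeout(0): 0[coor,t=2,y]
e12 deliver 0→2: 2[part,t=2,y]
e13 deliver 2→0: ·
e14 deliver 4→1: ·
e15 propose(0,'y'): 0[coor,t=3,y]
e16 timeout(0): 0[coor,t=4,y]
e17 deliver 4→1: ·
e18 timeout(0): 0[coor,t=5,y]
e19 timeout(0): 0[coor,t=6,y]
e20 deliver 0→4: 4[part,t=1,y]
e21 deliver 0→1: 1[part,t=1,y]
e22 deliver 1→0: ·
e23 deliver 3→0: ·
e24 crash(2): 2[✗part,t=2,y]
e25 crash(3): 3[✗part,t=1,-]
e26 timeout(0): 0[coor,t=7,y]
e27 deliver 2→4: ·
e28 recover(3): 3[part,t=1,-]
e29 crash(4): 4[✗part,t=1,y]
e30 recover(2): 2[part,t=2,y]
e31 recover(4): 4[part,t=1,y]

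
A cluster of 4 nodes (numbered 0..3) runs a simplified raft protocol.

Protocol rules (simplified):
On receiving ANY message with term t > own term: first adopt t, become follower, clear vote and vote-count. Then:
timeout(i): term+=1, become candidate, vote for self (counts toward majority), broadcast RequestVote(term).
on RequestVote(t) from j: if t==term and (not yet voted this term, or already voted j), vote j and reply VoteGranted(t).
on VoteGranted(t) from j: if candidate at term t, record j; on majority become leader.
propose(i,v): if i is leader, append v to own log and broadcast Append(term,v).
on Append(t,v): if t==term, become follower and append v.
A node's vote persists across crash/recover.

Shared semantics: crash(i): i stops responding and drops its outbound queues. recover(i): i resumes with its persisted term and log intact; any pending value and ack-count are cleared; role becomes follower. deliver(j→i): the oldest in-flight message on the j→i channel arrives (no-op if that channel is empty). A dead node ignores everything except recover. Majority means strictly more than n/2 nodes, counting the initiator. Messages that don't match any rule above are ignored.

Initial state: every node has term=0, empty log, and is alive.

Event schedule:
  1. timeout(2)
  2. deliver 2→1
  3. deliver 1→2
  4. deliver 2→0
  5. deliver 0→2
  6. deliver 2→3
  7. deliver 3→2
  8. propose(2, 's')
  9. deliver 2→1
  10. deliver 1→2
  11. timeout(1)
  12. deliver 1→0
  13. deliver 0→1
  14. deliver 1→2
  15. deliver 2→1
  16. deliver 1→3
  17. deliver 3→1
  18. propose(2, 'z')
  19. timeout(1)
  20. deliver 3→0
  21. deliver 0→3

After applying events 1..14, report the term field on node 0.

[1] timeout(2) → N2(cand t1 [-])
[2] deliver 2→1 → N1(foll t1 [-])
[3] deliver 1→2 → ∅
[4] deliver 2→0 → N0(foll t1 [-])
[5] deliver 0→2 → N2(lead t1 [-])
[6] deliver 2→3 → N3(foll t1 [-])
[7] deliver 3→2 → ∅
[8] propose(2,'s') → N2(lead t1 [s])
[9] deliver 2→1 → N1(foll t1 [s])
[10] deliver 1→2 → ∅
[11] timeout(1) → N1(cand t2 [s])
[12] deliver 1→0 → N0(foll t2 [-])
[13] deliver 0→1 → ∅
[14] deliver 1→2 → N2(foll t2 [s])

2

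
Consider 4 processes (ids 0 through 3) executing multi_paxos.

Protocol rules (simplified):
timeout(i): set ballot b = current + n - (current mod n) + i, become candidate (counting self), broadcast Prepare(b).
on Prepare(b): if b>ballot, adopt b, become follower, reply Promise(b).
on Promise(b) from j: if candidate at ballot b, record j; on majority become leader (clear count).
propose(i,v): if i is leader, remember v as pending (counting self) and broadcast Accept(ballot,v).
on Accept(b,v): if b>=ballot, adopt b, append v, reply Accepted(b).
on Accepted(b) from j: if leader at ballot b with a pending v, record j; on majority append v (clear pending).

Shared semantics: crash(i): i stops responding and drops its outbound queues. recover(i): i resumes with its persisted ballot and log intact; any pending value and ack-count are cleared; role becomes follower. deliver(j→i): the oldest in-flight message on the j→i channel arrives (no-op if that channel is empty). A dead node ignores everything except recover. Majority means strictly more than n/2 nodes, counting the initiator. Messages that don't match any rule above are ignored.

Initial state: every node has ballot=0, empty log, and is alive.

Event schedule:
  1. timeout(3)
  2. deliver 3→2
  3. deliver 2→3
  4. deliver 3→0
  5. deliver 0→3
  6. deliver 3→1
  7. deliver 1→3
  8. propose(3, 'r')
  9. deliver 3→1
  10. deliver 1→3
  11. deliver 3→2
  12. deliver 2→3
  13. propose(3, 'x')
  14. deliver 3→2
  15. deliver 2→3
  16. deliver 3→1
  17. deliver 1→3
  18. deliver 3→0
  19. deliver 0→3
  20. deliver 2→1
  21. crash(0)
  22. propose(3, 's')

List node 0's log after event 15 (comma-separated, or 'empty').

empty

e1 timeout(3): 3[cand,b=7,-]
e2 deliver 3→2: 2[foll,b=7,-]
e3 deliver 2→3: ·
e4 deliver 3→0: 0[foll,b=7,-]
e5 deliver 0→3: 3[lead,b=7,-]
e6 deliver 3→1: 1[foll,b=7,-]
e7 deliver 1→3: ·
e8 propose(3,'r'): ·
e9 deliver 3→1: 1[foll,b=7,r]
e10 deliver 1→3: ·
e11 deliver 3→2: 2[foll,b=7,r]
e12 deliver 2→3: 3[lead,b=7,r]
e13 propose(3,'x'): ·
e14 deliver 3→2: 2[foll,b=7,r,x]
e15 deliver 2→3: ·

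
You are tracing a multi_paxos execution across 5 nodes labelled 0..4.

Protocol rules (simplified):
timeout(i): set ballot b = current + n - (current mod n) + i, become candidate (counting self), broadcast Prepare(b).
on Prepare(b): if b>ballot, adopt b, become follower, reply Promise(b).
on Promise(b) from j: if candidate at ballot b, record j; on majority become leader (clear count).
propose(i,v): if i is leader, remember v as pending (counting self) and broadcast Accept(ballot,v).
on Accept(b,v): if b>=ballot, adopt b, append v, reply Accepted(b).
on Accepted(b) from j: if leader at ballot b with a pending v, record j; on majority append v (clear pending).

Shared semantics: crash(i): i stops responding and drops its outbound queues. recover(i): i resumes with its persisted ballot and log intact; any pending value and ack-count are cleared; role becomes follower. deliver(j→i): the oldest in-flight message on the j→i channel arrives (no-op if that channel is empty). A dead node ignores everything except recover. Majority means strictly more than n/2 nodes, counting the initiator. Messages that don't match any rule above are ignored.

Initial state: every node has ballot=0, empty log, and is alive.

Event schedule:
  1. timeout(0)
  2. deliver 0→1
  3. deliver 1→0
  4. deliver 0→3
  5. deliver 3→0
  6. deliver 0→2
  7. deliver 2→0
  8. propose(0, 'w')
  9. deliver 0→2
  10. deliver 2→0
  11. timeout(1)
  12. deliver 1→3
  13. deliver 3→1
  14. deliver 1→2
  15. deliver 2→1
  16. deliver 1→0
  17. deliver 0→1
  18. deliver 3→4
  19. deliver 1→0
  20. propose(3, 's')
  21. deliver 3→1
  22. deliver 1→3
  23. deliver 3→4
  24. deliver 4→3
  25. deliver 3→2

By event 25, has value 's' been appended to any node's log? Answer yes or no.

no

1. timeout(0):  <0:cand b5 ->
2. deliver 0→1:  <1:foll b5 ->
3. deliver 1→0:  nop
4. deliver 0→3:  <3:foll b5 ->
5. deliver 3→0:  <0:lead b5 ->
6. deliver 0→2:  <2:foll b5 ->
7. deliver 2→0:  nop
8. propose(0,'w'):  nop
9. deliver 0→2:  <2:foll b5 w>
10. deliver 2→0:  nop
11. timeout(1):  <1:cand b11 ->
12. deliver 1→3:  <3:foll b11 ->
13. deliver 3→1:  nop
14. deliver 1→2:  <2:foll b11 w>
15. deliver 2→1:  <1:lead b11 ->
16. deliver 1→0:  <0:foll b11 ->
17. deliver 0→1:  nop
18. deliver 3→4:  nop
19. deliver 1→0:  nop
20. propose(3,'s'):  nop
21. deliver 3→1:  nop
22. deliver 1→3:  nop
23. deliver 3→4:  nop
24. deliver 4→3:  nop
25. deliver 3→2:  nop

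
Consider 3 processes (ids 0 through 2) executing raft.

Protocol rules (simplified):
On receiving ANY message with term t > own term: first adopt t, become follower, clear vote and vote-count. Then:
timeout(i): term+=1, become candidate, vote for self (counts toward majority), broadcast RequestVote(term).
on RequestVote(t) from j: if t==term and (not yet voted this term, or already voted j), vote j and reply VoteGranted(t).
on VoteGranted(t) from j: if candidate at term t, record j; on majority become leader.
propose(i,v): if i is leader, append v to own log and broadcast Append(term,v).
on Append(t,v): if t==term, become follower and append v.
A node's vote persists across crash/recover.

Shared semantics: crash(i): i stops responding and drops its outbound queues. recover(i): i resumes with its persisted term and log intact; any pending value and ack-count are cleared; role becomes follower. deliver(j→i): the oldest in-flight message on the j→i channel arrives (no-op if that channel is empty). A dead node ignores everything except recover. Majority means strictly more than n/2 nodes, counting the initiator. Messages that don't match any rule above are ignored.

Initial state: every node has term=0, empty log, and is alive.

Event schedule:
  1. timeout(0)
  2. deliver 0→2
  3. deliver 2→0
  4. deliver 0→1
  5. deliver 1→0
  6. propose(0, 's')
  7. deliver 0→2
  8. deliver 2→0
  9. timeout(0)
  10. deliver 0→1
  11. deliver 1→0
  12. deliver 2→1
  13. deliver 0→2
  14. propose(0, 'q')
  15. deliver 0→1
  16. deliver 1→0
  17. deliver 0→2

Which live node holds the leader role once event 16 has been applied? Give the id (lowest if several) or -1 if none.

after 1 — timeout(0): n0:cand/t1/[-]
after 2 — deliver 0→2: n2:foll/t1/[-]
after 3 — deliver 2→0: n0:lead/t1/[-]
after 4 — deliver 0→1: n1:foll/t1/[-]
after 5 — deliver 1→0: ·
after 6 — propose(0,'s'): n0:lead/t1/[s]
after 7 — deliver 0→2: n2:foll/t1/[s]
after 8 — deliver 2→0: ·
after 9 — timeout(0): n0:cand/t2/[s]
after 10 — deliver 0→1: n1:foll/t1/[s]
after 11 — deliver 1→0: ·
after 12 — deliver 2→1: ·
after 13 — deliver 0→2: n2:foll/t2/[s]
after 14 — propose(0,'q'): ·
after 15 — deliver 0→1: n1:foll/t2/[s]
after 16 — deliver 1→0: n0:lead/t2/[s]

0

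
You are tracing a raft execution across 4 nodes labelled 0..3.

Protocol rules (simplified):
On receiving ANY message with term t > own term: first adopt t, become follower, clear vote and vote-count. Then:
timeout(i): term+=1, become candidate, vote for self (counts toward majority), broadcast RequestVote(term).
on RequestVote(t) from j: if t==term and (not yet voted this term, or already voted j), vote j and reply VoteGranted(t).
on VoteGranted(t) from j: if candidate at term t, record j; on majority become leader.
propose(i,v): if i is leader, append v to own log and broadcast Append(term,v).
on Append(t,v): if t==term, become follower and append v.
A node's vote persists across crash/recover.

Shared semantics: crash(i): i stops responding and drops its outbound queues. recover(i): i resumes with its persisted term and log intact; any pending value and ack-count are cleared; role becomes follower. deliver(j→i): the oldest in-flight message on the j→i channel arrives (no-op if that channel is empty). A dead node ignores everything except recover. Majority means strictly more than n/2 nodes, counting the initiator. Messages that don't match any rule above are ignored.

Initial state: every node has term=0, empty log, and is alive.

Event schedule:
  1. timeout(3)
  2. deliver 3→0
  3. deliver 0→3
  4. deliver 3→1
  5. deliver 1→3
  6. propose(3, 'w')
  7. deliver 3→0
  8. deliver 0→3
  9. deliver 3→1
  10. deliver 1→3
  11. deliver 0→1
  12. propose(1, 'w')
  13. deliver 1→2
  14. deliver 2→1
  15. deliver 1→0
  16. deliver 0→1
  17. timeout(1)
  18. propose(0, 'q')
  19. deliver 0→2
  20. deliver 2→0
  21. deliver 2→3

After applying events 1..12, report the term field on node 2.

e1 timeout(3): 3[cand,t=1,-]
e2 deliver 3→0: 0[foll,t=1,-]
e3 deliver 0→3: ·
e4 deliver 3→1: 1[foll,t=1,-]
e5 deliver 1→3: 3[lead,t=1,-]
e6 propose(3,'w'): 3[lead,t=1,w]
e7 deliver 3→0: 0[foll,t=1,w]
e8 deliver 0→3: ·
e9 deliver 3→1: 1[foll,t=1,w]
e10 deliver 1→3: ·
e11 deliver 0→1: ·
e12 propose(1,'w'): ·

0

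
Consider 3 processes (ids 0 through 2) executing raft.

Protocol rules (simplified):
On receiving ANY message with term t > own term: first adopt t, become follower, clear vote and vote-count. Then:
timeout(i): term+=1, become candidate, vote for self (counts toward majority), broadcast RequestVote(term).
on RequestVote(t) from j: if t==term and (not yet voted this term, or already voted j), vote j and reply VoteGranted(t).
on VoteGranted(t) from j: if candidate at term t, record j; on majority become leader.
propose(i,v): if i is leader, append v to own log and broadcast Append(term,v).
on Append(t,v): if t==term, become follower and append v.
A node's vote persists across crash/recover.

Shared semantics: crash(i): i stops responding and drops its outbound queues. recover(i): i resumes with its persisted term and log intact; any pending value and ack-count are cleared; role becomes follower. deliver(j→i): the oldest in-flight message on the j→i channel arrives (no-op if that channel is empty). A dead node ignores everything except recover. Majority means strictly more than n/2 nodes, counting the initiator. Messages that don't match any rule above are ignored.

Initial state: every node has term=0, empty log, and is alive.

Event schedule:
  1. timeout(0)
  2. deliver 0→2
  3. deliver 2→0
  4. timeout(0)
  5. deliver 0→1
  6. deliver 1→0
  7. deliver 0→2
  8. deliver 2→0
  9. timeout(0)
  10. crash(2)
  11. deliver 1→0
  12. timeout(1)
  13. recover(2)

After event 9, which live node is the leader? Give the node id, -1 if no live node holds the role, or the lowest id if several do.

-1

e1 timeout(0): 0[cand,t=1,-]
e2 deliver 0→2: 2[foll,t=1,-]
e3 deliver 2→0: 0[lead,t=1,-]
e4 timeout(0): 0[cand,t=2,-]
e5 deliver 0→1: 1[foll,t=1,-]
e6 deliver 1→0: ·
e7 deliver 0→2: 2[foll,t=2,-]
e8 deliver 2→0: 0[lead,t=2,-]
e9 timeout(0): 0[cand,t=3,-]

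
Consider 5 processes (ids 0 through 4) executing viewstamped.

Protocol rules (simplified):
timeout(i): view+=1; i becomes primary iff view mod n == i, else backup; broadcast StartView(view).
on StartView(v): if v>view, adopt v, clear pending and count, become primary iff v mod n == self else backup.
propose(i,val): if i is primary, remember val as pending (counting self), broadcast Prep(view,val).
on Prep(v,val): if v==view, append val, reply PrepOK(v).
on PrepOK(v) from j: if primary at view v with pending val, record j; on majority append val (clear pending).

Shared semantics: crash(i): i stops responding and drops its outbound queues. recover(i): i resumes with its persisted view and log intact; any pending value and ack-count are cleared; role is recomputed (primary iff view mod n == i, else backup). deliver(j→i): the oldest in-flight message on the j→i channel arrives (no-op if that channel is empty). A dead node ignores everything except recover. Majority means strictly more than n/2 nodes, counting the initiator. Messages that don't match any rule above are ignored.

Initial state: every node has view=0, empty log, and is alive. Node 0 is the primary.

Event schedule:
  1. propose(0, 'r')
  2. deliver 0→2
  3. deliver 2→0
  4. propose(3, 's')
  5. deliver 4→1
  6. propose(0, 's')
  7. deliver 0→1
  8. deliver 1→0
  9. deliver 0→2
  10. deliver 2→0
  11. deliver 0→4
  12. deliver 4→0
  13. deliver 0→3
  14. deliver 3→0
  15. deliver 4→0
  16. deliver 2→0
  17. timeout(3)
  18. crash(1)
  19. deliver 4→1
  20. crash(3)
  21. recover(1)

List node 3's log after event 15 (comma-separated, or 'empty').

r

1. propose(0,'r'):  nop
2. deliver 0→2:  <2:back v0 r>
3. deliver 2→0:  nop
4. propose(3,'s'):  nop
5. deliver 4→1:  nop
6. propose(0,'s'):  nop
7. deliver 0→1:  <1:back v0 r>
8. deliver 1→0:  nop
9. deliver 0→2:  <2:back v0 r,s>
10. deliver 2→0:  <0:prim v0 s>
11. deliver 0→4:  <4:back v0 r>
12. deliver 4→0:  nop
13. deliver 0→3:  <3:back v0 r>
14. deliver 3→0:  nop
15. deliver 4→0:  nop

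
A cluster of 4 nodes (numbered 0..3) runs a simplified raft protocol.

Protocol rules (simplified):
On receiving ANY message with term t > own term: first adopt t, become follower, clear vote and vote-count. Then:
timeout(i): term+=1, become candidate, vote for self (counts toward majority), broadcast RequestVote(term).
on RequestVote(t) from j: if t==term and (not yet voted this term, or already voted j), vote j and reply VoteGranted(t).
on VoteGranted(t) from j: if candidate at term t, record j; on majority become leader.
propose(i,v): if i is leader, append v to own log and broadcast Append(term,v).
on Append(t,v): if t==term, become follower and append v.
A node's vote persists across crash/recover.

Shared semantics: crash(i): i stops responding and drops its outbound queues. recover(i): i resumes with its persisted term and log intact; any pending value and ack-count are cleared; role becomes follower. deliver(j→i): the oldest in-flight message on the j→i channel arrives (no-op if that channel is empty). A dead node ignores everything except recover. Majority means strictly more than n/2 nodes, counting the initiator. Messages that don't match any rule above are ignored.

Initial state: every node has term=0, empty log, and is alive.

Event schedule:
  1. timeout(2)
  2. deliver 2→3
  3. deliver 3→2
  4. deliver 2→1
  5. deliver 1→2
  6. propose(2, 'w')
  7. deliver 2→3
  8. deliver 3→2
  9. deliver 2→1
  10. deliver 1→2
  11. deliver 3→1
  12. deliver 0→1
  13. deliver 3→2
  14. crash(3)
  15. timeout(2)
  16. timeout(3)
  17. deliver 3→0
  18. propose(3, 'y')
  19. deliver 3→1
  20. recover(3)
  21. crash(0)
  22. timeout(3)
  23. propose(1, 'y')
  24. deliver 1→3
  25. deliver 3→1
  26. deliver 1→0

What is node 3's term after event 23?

2

step 1 timeout(2): 2={cand,t=1,log=-}
step 2 deliver 2→3: 3={foll,t=1,log=-}
step 3 deliver 3→2: —
step 4 deliver 2→1: 1={foll,t=1,log=-}
step 5 deliver 1→2: 2={lead,t=1,log=-}
step 6 propose(2,'w'): 2={lead,t=1,log=w}
step 7 deliver 2→3: 3={foll,t=1,log=w}
step 8 deliver 3→2: —
step 9 deliver 2→1: 1={foll,t=1,log=w}
step 10 deliver 1→2: —
step 11 deliver 3→1: —
step 12 deliver 0→1: —
step 13 deliver 3→2: —
step 14 crash(3): 3={✗foll,t=1,log=w}
step 15 timeout(2): 2={cand,t=2,log=w}
step 16 timeout(3): —
step 17 deliver 3→0: —
step 18 propose(3,'y'): —
step 19 deliver 3→1: —
step 20 recover(3): 3={foll,t=1,log=w}
step 21 crash(0): 0={✗foll,t=0,log=-}
step 22 timeout(3): 3={cand,t=2,log=w}
step 23 propose(1,'y'): —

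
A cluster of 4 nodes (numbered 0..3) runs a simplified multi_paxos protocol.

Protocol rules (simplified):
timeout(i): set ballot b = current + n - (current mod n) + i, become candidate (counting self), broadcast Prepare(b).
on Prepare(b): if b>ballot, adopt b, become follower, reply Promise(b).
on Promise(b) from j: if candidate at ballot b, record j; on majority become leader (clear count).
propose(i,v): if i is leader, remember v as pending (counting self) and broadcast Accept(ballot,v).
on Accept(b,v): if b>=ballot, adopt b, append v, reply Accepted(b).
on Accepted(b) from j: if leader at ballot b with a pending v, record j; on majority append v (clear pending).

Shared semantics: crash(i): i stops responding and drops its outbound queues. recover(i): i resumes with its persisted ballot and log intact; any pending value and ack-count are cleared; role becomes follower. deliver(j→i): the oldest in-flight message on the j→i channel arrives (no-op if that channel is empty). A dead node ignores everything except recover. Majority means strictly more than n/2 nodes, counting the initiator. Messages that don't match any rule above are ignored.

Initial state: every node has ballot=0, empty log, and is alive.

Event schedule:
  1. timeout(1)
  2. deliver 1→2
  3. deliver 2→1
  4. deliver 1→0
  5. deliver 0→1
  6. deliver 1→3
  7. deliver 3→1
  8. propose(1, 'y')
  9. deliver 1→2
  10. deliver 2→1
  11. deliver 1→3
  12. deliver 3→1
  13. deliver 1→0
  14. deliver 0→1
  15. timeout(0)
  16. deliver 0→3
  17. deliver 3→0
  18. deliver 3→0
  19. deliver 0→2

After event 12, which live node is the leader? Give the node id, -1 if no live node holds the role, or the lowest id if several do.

e1 timeout(1): 1[cand,b=5,-]
e2 deliver 1→2: 2[foll,b=5,-]
e3 deliver 2→1: ·
e4 deliver 1→0: 0[foll,b=5,-]
e5 deliver 0→1: 1[lead,b=5,-]
e6 deliver 1→3: 3[foll,b=5,-]
e7 deliver 3→1: ·
e8 propose(1,'y'): ·
e9 deliver 1→2: 2[foll,b=5,y]
e10 deliver 2→1: ·
e11 deliver 1→3: 3[foll,b=5,y]
e12 deliver 3→1: 1[lead,b=5,y]

1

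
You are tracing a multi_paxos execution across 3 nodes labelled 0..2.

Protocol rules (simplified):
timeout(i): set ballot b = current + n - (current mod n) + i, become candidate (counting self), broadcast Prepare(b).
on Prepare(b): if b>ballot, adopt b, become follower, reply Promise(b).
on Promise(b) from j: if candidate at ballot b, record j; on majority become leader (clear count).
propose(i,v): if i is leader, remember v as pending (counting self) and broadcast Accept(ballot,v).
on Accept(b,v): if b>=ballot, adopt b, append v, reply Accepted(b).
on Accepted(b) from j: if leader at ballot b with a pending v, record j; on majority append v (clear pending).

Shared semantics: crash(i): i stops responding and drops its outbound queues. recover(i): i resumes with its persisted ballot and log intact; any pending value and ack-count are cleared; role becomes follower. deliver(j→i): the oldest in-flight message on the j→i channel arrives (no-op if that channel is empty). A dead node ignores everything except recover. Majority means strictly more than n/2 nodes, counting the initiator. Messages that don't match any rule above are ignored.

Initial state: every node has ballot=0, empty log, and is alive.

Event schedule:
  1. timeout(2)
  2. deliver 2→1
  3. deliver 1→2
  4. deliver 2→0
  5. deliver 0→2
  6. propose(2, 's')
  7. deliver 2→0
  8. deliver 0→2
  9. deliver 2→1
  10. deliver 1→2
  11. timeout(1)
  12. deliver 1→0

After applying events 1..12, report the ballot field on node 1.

7

step 1 timeout(2): 2={cand,b=5,log=-}
step 2 deliver 2→1: 1={foll,b=5,log=-}
step 3 deliver 1→2: 2={lead,b=5,log=-}
step 4 deliver 2→0: 0={foll,b=5,log=-}
step 5 deliver 0→2: —
step 6 propose(2,'s'): —
step 7 deliver 2→0: 0={foll,b=5,log=s}
step 8 deliver 0→2: 2={lead,b=5,log=s}
step 9 deliver 2→1: 1={foll,b=5,log=s}
step 10 deliver 1→2: —
step 11 timeout(1): 1={cand,b=7,log=s}
step 12 deliver 1→0: 0={foll,b=7,log=s}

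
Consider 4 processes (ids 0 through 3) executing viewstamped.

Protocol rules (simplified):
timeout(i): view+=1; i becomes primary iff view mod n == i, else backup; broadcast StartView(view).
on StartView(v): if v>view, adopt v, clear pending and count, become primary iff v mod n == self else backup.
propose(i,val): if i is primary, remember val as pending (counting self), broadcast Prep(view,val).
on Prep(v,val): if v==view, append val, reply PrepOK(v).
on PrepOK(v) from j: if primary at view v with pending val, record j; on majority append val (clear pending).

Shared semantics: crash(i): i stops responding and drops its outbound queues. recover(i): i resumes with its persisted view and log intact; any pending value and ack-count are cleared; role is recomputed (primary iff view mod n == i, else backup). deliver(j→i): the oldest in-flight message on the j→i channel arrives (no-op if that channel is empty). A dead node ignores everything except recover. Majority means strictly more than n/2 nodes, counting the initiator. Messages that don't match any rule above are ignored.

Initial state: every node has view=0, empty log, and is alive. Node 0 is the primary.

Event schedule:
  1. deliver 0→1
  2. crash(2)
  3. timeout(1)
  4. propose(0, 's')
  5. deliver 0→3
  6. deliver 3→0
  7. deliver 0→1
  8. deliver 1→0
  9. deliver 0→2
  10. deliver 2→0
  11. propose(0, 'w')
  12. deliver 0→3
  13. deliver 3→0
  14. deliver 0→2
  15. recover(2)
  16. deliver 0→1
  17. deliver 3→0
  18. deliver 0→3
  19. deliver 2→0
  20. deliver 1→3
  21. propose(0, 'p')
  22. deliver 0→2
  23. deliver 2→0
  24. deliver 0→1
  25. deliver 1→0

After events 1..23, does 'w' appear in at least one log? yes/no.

e1 deliver 0→1: ·
e2 crash(2): 2[✗back,v=0,-]
e3 timeout(1): 1[prim,v=1,-]
e4 propose(0,'s'): ·
e5 deliver 0→3: 3[back,v=0,s]
e6 deliver 3→0: ·
e7 deliver 0→1: ·
e8 deliver 1→0: 0[back,v=1,-]
e9 deliver 0→2: ·
e10 deliver 2→0: ·
e11 propose(0,'w'): ·
e12 deliver 0→3: ·
e13 deliver 3→0: ·
e14 deliver 0→2: ·
e15 recover(2): 2[back,v=0,-]
e16 deliver 0→1: ·
e17 deliver 3→0: ·
e18 deliver 0→3: ·
e19 deliver 2→0: ·
e20 deliver 1→3: 3[back,v=1,s]
e21 propose(0,'p'): ·
e22 deliver 0→2: 2[back,v=0,s]
e23 deliver 2→0: ·

no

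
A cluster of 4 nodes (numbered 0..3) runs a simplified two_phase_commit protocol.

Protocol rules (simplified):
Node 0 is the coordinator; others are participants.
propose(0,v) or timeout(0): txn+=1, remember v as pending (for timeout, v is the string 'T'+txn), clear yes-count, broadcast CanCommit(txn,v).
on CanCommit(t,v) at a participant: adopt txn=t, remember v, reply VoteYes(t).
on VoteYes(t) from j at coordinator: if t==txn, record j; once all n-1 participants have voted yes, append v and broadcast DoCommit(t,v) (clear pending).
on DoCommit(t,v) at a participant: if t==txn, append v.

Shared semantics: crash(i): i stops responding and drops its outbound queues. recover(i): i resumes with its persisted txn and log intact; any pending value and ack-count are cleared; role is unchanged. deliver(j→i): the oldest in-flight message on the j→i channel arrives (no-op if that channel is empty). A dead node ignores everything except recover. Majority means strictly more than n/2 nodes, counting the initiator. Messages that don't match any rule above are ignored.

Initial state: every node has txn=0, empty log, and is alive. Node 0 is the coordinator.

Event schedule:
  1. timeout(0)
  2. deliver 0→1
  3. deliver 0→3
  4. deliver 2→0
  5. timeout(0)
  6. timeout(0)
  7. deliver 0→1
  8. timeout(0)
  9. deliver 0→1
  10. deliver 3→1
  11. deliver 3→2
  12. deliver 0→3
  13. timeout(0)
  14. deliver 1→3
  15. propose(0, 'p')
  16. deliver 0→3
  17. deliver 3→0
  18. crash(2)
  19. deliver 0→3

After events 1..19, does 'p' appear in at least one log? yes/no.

no

after 1 — timeout(0): n0:coor/t1/[-]
after 2 — deliver 0→1: n1:part/t1/[-]
after 3 — deliver 0→3: n3:part/t1/[-]
after 4 — deliver 2→0: ·
after 5 — timeout(0): n0:coor/t2/[-]
after 6 — timeout(0): n0:coor/t3/[-]
after 7 — deliver 0→1: n1:part/t2/[-]
after 8 — timeout(0): n0:coor/t4/[-]
after 9 — deliver 0→1: n1:part/t3/[-]
after 10 — deliver 3→1: ·
after 11 — deliver 3→2: ·
after 12 — deliver 0→3: n3:part/t2/[-]
after 13 — timeout(0): n0:coor/t5/[-]
after 14 — deliver 1→3: ·
after 15 — propose(0,'p'): n0:coor/t6/[-]
after 16 — deliver 0→3: n3:part/t3/[-]
after 17 — deliver 3→0: ·
after 18 — crash(2): n2:✗part/t0/[-]
after 19 — deliver 0→3: n3:part/t4/[-]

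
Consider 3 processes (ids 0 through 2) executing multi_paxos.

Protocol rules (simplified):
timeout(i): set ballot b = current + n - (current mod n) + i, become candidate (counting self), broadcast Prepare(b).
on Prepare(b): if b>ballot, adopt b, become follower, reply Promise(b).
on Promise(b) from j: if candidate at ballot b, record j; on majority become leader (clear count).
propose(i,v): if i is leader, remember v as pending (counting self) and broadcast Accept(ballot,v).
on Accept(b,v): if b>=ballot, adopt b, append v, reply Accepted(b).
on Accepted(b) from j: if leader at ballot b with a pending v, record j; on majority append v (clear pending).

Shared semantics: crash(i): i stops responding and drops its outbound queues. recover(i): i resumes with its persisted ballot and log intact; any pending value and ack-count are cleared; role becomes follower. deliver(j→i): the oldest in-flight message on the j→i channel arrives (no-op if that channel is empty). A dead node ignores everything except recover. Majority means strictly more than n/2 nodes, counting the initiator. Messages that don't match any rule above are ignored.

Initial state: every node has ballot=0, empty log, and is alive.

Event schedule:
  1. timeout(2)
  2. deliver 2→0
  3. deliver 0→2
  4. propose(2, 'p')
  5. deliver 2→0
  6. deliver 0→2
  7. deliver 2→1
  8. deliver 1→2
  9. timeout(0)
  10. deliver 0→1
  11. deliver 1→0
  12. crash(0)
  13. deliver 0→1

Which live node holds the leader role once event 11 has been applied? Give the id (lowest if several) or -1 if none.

e1 timeout(2): 2[cand,b=5,-]
e2 deliver 2→0: 0[foll,b=5,-]
e3 deliver 0→2: 2[lead,b=5,-]
e4 propose(2,'p'): ·
e5 deliver 2→0: 0[foll,b=5,p]
e6 deliver 0→2: 2[lead,b=5,p]
e7 deliver 2→1: 1[foll,b=5,-]
e8 deliver 1→2: ·
e9 timeout(0): 0[cand,b=6,p]
e10 deliver 0→1: 1[foll,b=6,-]
e11 deliver 1→0: 0[lead,b=6,p]

0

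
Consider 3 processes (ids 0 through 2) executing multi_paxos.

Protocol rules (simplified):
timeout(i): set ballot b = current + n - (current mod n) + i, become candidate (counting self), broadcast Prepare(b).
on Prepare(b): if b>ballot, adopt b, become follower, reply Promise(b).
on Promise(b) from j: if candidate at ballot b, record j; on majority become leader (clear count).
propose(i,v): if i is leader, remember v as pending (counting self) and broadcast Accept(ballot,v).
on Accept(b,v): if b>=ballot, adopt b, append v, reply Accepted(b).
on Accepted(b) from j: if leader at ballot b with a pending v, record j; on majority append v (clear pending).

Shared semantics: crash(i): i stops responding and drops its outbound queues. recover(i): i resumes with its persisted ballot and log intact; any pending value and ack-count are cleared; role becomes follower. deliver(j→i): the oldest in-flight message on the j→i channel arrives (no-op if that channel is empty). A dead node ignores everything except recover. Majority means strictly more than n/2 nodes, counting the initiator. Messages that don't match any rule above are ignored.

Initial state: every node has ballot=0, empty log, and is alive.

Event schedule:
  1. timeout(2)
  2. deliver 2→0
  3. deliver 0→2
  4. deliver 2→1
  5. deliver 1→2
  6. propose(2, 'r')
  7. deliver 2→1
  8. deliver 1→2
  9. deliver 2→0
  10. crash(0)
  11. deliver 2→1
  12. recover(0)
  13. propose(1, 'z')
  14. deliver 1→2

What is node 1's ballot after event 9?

5

[1] timeout(2) → N2(cand b5 [-])
[2] deliver 2→0 → N0(foll b5 [-])
[3] deliver 0→2 → N2(lead b5 [-])
[4] deliver 2→1 → N1(foll b5 [-])
[5] deliver 1→2 → ∅
[6] propose(2,'r') → ∅
[7] deliver 2→1 → N1(foll b5 [r])
[8] deliver 1→2 → N2(lead b5 [r])
[9] deliver 2→0 → N0(foll b5 [r])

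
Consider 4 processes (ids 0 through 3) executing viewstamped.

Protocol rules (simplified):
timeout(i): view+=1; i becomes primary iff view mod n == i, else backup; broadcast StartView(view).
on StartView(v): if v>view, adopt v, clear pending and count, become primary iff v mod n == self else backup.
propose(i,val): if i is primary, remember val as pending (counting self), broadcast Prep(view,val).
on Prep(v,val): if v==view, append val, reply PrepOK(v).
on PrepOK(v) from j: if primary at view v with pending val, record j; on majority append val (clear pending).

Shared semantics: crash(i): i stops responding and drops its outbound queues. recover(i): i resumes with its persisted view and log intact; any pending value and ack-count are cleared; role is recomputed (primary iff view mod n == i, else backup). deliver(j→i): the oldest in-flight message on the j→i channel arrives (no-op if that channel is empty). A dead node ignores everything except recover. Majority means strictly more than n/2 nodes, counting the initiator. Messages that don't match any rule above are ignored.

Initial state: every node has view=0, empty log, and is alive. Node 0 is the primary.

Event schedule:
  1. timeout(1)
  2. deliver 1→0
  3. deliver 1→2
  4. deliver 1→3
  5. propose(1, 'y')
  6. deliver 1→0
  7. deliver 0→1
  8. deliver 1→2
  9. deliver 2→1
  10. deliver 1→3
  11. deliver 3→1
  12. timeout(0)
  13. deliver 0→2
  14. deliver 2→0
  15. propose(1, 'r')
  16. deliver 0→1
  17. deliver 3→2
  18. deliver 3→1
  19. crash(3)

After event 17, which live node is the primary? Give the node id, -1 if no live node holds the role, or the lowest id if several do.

2

[1] timeout(1) → N1(prim v1 [-])
[2] deliver 1→0 → N0(back v1 [-])
[3] deliver 1→2 → N2(back v1 [-])
[4] deliver 1→3 → N3(back v1 [-])
[5] propose(1,'y') → ∅
[6] deliver 1→0 → N0(back v1 [y])
[7] deliver 0→1 → ∅
[8] deliver 1→2 → N2(back v1 [y])
[9] deliver 2→1 → N1(prim v1 [y])
[10] deliver 1→3 → N3(back v1 [y])
[11] deliver 3→1 → ∅
[12] timeout(0) → N0(back v2 [y])
[13] deliver 0→2 → N2(prim v2 [y])
[14] deliver 2→0 → ∅
[15] propose(1,'r') → ∅
[16] deliver 0→1 → N1(back v2 [y])
[17] deliver 3→2 → ∅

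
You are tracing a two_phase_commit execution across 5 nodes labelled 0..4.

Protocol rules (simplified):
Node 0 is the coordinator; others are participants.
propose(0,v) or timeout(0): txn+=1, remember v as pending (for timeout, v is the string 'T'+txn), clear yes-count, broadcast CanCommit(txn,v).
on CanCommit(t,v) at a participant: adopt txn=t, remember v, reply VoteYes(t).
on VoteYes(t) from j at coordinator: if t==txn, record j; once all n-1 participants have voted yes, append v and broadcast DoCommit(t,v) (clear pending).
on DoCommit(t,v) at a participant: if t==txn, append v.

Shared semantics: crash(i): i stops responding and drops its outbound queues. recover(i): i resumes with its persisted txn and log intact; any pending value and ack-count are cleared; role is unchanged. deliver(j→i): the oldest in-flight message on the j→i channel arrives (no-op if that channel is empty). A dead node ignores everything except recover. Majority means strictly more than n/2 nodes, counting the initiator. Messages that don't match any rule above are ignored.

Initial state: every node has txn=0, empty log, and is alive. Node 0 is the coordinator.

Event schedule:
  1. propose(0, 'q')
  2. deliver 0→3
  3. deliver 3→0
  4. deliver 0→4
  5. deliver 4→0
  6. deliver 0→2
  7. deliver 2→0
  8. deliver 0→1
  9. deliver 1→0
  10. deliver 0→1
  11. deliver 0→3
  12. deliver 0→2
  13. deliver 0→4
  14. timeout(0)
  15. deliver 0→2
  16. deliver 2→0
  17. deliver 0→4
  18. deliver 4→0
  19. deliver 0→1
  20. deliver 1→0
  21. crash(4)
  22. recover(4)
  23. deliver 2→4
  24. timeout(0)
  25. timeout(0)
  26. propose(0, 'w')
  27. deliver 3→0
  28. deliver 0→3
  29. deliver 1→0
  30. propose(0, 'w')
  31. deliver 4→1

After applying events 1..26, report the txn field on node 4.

2

e1 propose(0,'q'): 0[coor,t=1,-]
e2 deliver 0→3: 3[part,t=1,-]
e3 deliver 3→0: ·
e4 deliver 0→4: 4[part,t=1,-]
e5 deliver 4→0: ·
e6 deliver 0→2: 2[part,t=1,-]
e7 deliver 2→0: ·
e8 deliver 0→1: 1[part,t=1,-]
e9 deliver 1→0: 0[coor,t=1,q]
e10 deliver 0→1: 1[part,t=1,q]
e11 deliver 0→3: 3[part,t=1,q]
e12 deliver 0→2: 2[part,t=1,q]
e13 deliver 0→4: 4[part,t=1,q]
e14 timeout(0): 0[coor,t=2,q]
e15 deliver 0→2: 2[part,t=2,q]
e16 deliver 2→0: ·
e17 deliver 0→4: 4[part,t=2,q]
e18 deliver 4→0: ·
e19 deliver 0→1: 1[part,t=2,q]
e20 deliver 1→0: ·
e21 crash(4): 4[✗part,t=2,q]
e22 recover(4): 4[part,t=2,q]
e23 deliver 2→4: ·
e24 timeout(0): 0[coor,t=3,q]
e25 timeout(0): 0[coor,t=4,q]
e26 propose(0,'w'): 0[coor,t=5,q]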